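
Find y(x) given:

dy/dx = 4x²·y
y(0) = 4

General solution: y = Ce^(4x³/3)
Applying IC y(0) = 4:
Particular solution: y = 4e^(4x³/3)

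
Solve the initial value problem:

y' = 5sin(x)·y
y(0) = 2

General solution: y = Ce^(-5cos(x))
Applying IC y(0) = 2:
Particular solution: y = 2e^(5(1-cos(x)))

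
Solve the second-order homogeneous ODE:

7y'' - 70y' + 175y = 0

Characteristic equation: 7r² - 70r + 175 = 0
Divide by 7: r² - 10r + 25 = 0
Factored: (r - 5)² = 0
Repeated root: r = 5
General solution: y = (C₁ + C₂x)e^(5x)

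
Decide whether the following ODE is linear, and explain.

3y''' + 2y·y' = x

Nonlinear (product y·y')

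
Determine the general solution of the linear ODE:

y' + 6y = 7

Using integrating factor method:

General solution: y = 7/6 + Ce^(-6x)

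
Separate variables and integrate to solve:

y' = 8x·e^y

Separating variables and integrating:
-e^(-y) = 4x² + C

General solution: y = -ln(C - 4x²)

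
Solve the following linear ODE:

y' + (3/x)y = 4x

Using integrating factor method:

General solution: y = (4/5)x^2 + Cx^(-3)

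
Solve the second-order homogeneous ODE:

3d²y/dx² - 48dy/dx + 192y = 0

Characteristic equation: 3r² - 48r + 192 = 0
Divide by 3: r² - 16r + 64 = 0
Factored: (r - 8)² = 0
Repeated root: r = 8
General solution: y = (C₁ + C₂x)e^(8x)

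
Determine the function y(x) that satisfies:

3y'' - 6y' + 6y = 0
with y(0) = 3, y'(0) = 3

General solution: y = e^x(C₁cos(x) + C₂sin(x))
Complex roots r = 1 ± i
Applying ICs: C₁ = 3, C₂ = 0
Particular solution: y = e^x(3cos(x))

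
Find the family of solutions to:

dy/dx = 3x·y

Separating variables and integrating:
ln|y| = 3x^2/2 + C

General solution: y = Ce^(3x^2/2)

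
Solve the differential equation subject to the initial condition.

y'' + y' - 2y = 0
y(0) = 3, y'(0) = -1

General solution: y = C₁e^x + C₂e^(-2x)
Applying ICs: C₁ = 5/3, C₂ = 4/3
Particular solution: y = (5/3)e^x + (4/3)e^(-2x)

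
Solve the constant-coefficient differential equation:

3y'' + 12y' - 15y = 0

Characteristic equation: 3r² + 12r - 15 = 0
Divide by 3: r² + 4r - 5 = 0
Roots: r = 1, -5 (distinct real)
General solution: y = C₁e^x + C₂e^(-5x)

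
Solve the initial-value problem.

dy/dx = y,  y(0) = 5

General solution: y = Ce^x
Applying IC y(0) = 5:
Particular solution: y = 5e^x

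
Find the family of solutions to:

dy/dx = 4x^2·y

Separating variables and integrating:
ln|y| = 4x^3/3 + C

General solution: y = Ce^(4x^3/3)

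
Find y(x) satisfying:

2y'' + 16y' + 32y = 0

Characteristic equation: 2r² + 16r + 32 = 0
Divide by 2: r² + 8r + 16 = 0
Factored: (r + 4)² = 0
Repeated root: r = -4
General solution: y = (C₁ + C₂x)e^(-4x)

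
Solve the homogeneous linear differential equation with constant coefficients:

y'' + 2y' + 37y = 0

Characteristic equation: r² + 2r + 37 = 0
Roots: r = -1 ± 6i (complex conjugates)
General solution: y = e^(-x)(C₁cos(6x) + C₂sin(6x))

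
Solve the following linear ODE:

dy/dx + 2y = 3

Using integrating factor method:

General solution: y = 3/2 + Ce^(-2x)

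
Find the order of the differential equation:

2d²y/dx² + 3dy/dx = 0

The order is 2 (highest derivative is of order 2).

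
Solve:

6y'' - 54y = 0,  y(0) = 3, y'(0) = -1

General solution: y = C₁e^(3x) + C₂e^(-3x)
Applying ICs: C₁ = 4/3, C₂ = 5/3
Particular solution: y = (4/3)e^(3x) + (5/3)e^(-3x)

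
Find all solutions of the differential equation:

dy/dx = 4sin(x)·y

Separating variables and integrating:
ln|y| = -4cos(x) + C

General solution: y = Ce^(-4cos(x))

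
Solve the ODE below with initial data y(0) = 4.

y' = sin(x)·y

General solution: y = Ce^(-cos(x))
Applying IC y(0) = 4:
Particular solution: y = 4e^(1-cos(x))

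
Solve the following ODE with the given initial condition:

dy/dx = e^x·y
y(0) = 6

General solution: y = Ce^(e^x)
Applying IC y(0) = 6:
Particular solution: y = 6e^(e^x - 1)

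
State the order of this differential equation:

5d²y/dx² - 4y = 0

The order is 2 (highest derivative is of order 2).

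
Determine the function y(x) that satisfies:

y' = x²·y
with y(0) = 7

General solution: y = Ce^(x³/3)
Applying IC y(0) = 7:
Particular solution: y = 7e^(x³/3)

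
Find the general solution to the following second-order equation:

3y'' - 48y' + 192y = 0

Characteristic equation: 3r² - 48r + 192 = 0
Divide by 3: r² - 16r + 64 = 0
Factored: (r - 8)² = 0
Repeated root: r = 8
General solution: y = (C₁ + C₂x)e^(8x)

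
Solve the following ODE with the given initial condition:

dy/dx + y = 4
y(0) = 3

General solution: y = 4 + Ce^(-x)
Applying y(0) = 3: C = 3 - 4 = -1
Particular solution: y = 4 - e^(-x)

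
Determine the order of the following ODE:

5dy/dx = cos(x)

The order is 1 (highest derivative is of order 1).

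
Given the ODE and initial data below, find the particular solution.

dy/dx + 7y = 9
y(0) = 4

General solution: y = 9/7 + Ce^(-7x)
Applying y(0) = 4: C = 4 - 9/7 = 19/7
Particular solution: y = 9/7 + (19/7)e^(-7x)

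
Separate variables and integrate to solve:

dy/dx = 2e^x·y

Separating variables and integrating:
ln|y| = 2e^x + C

General solution: y = Ce^(2e^x)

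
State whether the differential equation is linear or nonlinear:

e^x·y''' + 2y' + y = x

Linear (y and its derivatives appear to the first power only, no products of y terms)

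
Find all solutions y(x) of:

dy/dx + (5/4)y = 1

Using integrating factor method:

General solution: y = 4/5 + Ce^(-5x/4)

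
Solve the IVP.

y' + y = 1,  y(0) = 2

General solution: y = 1 + Ce^(-x)
Applying y(0) = 2: C = 2 - 1 = 1
Particular solution: y = 1 + e^(-x)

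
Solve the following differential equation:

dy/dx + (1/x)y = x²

Using integrating factor method:

General solution: y = (1/4)x^3 + C/x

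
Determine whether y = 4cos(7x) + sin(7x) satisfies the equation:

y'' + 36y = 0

Verification:
y'' = -196cos(7x) - 49sin(7x)
y'' + 36y ≠ 0 (frequency mismatch: got 49 instead of 36)

No, it is not a solution.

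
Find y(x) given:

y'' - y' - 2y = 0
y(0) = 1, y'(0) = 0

General solution: y = C₁e^(2x) + C₂e^(-x)
Applying ICs: C₁ = 1/3, C₂ = 2/3
Particular solution: y = (1/3)e^(2x) + (2/3)e^(-x)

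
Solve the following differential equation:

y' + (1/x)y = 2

Using integrating factor method:

General solution: y = x + C/x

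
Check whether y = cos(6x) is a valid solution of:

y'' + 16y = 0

Verification:
y'' = -36cos(6x)
y'' + 16y ≠ 0 (frequency mismatch: got 36 instead of 16)

No, it is not a solution.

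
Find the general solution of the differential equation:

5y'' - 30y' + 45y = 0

Characteristic equation: 5r² - 30r + 45 = 0
Divide by 5: r² - 6r + 9 = 0
Factored: (r - 3)² = 0
Repeated root: r = 3
General solution: y = (C₁ + C₂x)e^(3x)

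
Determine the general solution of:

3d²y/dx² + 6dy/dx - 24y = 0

Characteristic equation: 3r² + 6r - 24 = 0
Divide by 3: r² + 2r - 8 = 0
Roots: r = 2, -4 (distinct real)
General solution: y = C₁e^(2x) + C₂e^(-4x)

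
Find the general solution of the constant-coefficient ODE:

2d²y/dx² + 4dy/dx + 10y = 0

Characteristic equation: 2r² + 4r + 10 = 0
Divide by 2: r² + 2r + 5 = 0
Roots: r = -1 ± 2i (complex conjugates)
General solution: y = e^(-x)(C₁cos(2x) + C₂sin(2x))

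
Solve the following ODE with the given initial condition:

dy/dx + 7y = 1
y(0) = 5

General solution: y = 1/7 + Ce^(-7x)
Applying y(0) = 5: C = 5 - 1/7 = 34/7
Particular solution: y = 1/7 + (34/7)e^(-7x)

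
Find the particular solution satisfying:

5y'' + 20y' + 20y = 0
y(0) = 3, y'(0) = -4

General solution: y = (C₁ + C₂x)e^(-2x)
Repeated root r = -2
Applying ICs: C₁ = 3, C₂ = 2
Particular solution: y = (3 + 2x)e^(-2x)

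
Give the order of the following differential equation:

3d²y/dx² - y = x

The order is 2 (highest derivative is of order 2).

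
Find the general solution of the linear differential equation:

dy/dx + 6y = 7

Using integrating factor method:

General solution: y = 7/6 + Ce^(-6x)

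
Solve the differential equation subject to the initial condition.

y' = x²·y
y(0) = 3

General solution: y = Ce^(x³/3)
Applying IC y(0) = 3:
Particular solution: y = 3e^(x³/3)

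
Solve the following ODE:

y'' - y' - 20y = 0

Characteristic equation: r² - r - 20 = 0
Roots: r = 5, -4 (distinct real)
General solution: y = C₁e^(5x) + C₂e^(-4x)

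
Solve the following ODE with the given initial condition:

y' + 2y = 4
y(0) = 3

General solution: y = 2 + Ce^(-2x)
Applying y(0) = 3: C = 3 - 2 = 1
Particular solution: y = 2 + e^(-2x)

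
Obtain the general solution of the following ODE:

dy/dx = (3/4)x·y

Separating variables and integrating:
ln|y| = 3x^2/8 + C

General solution: y = Ce^(3x^2/8)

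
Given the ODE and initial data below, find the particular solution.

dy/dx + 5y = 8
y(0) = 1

General solution: y = 8/5 + Ce^(-5x)
Applying y(0) = 1: C = 1 - 8/5 = -3/5
Particular solution: y = 8/5 - (3/5)e^(-5x)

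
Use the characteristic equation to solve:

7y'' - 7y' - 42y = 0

Characteristic equation: 7r² - 7r - 42 = 0
Divide by 7: r² - r - 6 = 0
Roots: r = 3, -2 (distinct real)
General solution: y = C₁e^(3x) + C₂e^(-2x)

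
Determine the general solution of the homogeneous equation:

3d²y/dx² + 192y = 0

Characteristic equation: 3r² + 192 = 0
Divide by 3: r² + 64 = 0
Roots: r = ±8i (complex conjugates)
General solution: y = C₁cos(8x) + C₂sin(8x)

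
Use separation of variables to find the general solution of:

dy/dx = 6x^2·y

Separating variables and integrating:
ln|y| = 2x^3 + C

General solution: y = Ce^(2x^3)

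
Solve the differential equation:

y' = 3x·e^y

Separating variables and integrating:
-e^(-y) = 3x²/2 + C

General solution: y = -ln(C - 3x²/2)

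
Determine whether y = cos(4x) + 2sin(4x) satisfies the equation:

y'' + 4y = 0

Verification:
y'' = -16cos(4x) - 32sin(4x)
y'' + 4y ≠ 0 (frequency mismatch: got 16 instead of 4)

No, it is not a solution.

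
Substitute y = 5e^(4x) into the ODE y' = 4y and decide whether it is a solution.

Verification:
y = 5e^(4x)
y' = 20e^(4x)
4y = 20e^(4x)
y' = 4y ✓

Yes, it is a solution.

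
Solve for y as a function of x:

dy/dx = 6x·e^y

Separating variables and integrating:
-e^(-y) = 3x² + C

General solution: y = -ln(C - 3x²)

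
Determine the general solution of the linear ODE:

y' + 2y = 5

Using integrating factor method:

General solution: y = 5/2 + Ce^(-2x)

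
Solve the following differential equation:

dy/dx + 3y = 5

Using integrating factor method:

General solution: y = 5/3 + Ce^(-3x)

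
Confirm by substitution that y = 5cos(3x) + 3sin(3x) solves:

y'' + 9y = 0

Verification:
y'' = -45cos(3x) - 27sin(3x)
y'' + 9y = 0 ✓

Yes, it is a solution.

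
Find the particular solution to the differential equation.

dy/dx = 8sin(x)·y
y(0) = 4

General solution: y = Ce^(-8cos(x))
Applying IC y(0) = 4:
Particular solution: y = 4e^(8(1-cos(x)))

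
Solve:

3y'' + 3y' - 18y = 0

Characteristic equation: 3r² + 3r - 18 = 0
Divide by 3: r² + r - 6 = 0
Roots: r = 2, -3 (distinct real)
General solution: y = C₁e^(2x) + C₂e^(-3x)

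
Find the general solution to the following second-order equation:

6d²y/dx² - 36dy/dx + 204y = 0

Characteristic equation: 6r² - 36r + 204 = 0
Divide by 6: r² - 6r + 34 = 0
Roots: r = 3 ± 5i (complex conjugates)
General solution: y = e^(3x)(C₁cos(5x) + C₂sin(5x))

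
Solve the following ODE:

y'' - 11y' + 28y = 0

Characteristic equation: r² - 11r + 28 = 0
Roots: r = 7, 4 (distinct real)
General solution: y = C₁e^(7x) + C₂e^(4x)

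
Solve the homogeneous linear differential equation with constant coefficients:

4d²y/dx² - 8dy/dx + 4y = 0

Characteristic equation: 4r² - 8r + 4 = 0
Divide by 4: r² - 2r + 1 = 0
Factored: (r - 1)² = 0
Repeated root: r = 1
General solution: y = (C₁ + C₂x)e^x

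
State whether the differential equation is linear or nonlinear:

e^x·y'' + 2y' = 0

Linear (y and its derivatives appear to the first power only, no products of y terms)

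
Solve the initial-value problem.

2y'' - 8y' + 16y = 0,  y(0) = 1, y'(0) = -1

General solution: y = e^(2x)(C₁cos(2x) + C₂sin(2x))
Complex roots r = 2 ± 2i
Applying ICs: C₁ = 1, C₂ = -3/2
Particular solution: y = e^(2x)(cos(2x) - (3/2)sin(2x))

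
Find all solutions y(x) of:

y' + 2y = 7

Using integrating factor method:

General solution: y = 7/2 + Ce^(-2x)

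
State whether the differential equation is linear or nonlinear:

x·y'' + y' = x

Linear (y and its derivatives appear to the first power only, no products of y terms)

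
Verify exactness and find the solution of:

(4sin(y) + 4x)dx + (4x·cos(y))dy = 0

Verify exactness: ∂M/∂y = ∂N/∂x ✓
Find F(x,y) such that ∂F/∂x = M, ∂F/∂y = N
Solution: 4x·sin(y) + 2x² = C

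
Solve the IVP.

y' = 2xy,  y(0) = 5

General solution: y = Ce^(x²)
Applying IC y(0) = 5:
Particular solution: y = 5e^(x²)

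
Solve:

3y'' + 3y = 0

Characteristic equation: 3r² + 3 = 0
Divide by 3: r² + 1 = 0
Roots: r = ±i (complex conjugates)
General solution: y = C₁cos(x) + C₂sin(x)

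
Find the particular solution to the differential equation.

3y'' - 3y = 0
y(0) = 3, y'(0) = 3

General solution: y = C₁e^x + C₂e^(-x)
Applying ICs: C₁ = 3, C₂ = 0
Particular solution: y = 3e^x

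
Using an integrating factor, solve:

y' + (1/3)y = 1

Using integrating factor method:

General solution: y = 3 + Ce^(-x/3)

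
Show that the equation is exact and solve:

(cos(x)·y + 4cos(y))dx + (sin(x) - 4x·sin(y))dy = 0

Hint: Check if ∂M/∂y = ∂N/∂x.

Verify exactness: ∂M/∂y = ∂N/∂x ✓
Find F(x,y) such that ∂F/∂x = M, ∂F/∂y = N
Solution: sin(x)·y + 4x·cos(y) = C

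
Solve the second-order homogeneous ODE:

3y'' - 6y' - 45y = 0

Characteristic equation: 3r² - 6r - 45 = 0
Divide by 3: r² - 2r - 15 = 0
Roots: r = 5, -3 (distinct real)
General solution: y = C₁e^(5x) + C₂e^(-3x)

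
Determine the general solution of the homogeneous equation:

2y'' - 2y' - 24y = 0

Characteristic equation: 2r² - 2r - 24 = 0
Divide by 2: r² - r - 12 = 0
Roots: r = 4, -3 (distinct real)
General solution: y = C₁e^(4x) + C₂e^(-3x)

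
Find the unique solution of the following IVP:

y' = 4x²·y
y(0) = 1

General solution: y = Ce^(4x³/3)
Applying IC y(0) = 1:
Particular solution: y = e^(4x³/3)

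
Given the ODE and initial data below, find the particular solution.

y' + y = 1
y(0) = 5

General solution: y = 1 + Ce^(-x)
Applying y(0) = 5: C = 5 - 1 = 4
Particular solution: y = 1 + 4e^(-x)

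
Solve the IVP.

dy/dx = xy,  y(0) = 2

General solution: y = Ce^(x²/2)
Applying IC y(0) = 2:
Particular solution: y = 2e^(x²/2)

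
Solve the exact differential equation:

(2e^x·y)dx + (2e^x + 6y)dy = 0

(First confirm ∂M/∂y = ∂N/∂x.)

Verify exactness: ∂M/∂y = ∂N/∂x ✓
Find F(x,y) such that ∂F/∂x = M, ∂F/∂y = N
Solution: 2e^x·y + 3y² = C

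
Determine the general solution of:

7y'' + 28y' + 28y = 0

Characteristic equation: 7r² + 28r + 28 = 0
Divide by 7: r² + 4r + 4 = 0
Factored: (r + 2)² = 0
Repeated root: r = -2
General solution: y = (C₁ + C₂x)e^(-2x)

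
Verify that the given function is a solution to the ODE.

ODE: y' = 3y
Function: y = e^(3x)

Verification:
y = e^(3x)
y' = 3e^(3x)
3y = 3e^(3x)
y' = 3y ✓

Yes, it is a solution.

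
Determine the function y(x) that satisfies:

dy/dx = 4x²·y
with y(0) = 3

General solution: y = Ce^(4x³/3)
Applying IC y(0) = 3:
Particular solution: y = 3e^(4x³/3)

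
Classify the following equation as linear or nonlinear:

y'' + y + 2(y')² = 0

Nonlinear ((y')² term)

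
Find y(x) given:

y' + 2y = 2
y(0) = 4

General solution: y = 1 + Ce^(-2x)
Applying y(0) = 4: C = 4 - 1 = 3
Particular solution: y = 1 + 3e^(-2x)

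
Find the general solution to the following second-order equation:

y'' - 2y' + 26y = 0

Characteristic equation: r² - 2r + 26 = 0
Roots: r = 1 ± 5i (complex conjugates)
General solution: y = e^x(C₁cos(5x) + C₂sin(5x))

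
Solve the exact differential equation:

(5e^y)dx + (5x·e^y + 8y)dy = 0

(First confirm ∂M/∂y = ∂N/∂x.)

Verify exactness: ∂M/∂y = ∂N/∂x ✓
Find F(x,y) such that ∂F/∂x = M, ∂F/∂y = N
Solution: 5x·e^y + 4y² = C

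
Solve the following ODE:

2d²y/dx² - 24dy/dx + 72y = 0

Characteristic equation: 2r² - 24r + 72 = 0
Divide by 2: r² - 12r + 36 = 0
Factored: (r - 6)² = 0
Repeated root: r = 6
General solution: y = (C₁ + C₂x)e^(6x)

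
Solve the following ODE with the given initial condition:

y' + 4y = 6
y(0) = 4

General solution: y = 3/2 + Ce^(-4x)
Applying y(0) = 4: C = 4 - 3/2 = 5/2
Particular solution: y = 3/2 + (5/2)e^(-4x)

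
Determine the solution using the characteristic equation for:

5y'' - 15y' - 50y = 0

Characteristic equation: 5r² - 15r - 50 = 0
Divide by 5: r² - 3r - 10 = 0
Roots: r = 5, -2 (distinct real)
General solution: y = C₁e^(5x) + C₂e^(-2x)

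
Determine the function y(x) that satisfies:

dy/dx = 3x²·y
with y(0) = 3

General solution: y = Ce^(x³)
Applying IC y(0) = 3:
Particular solution: y = 3e^(x³)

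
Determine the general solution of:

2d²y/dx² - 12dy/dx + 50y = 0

Characteristic equation: 2r² - 12r + 50 = 0
Divide by 2: r² - 6r + 25 = 0
Roots: r = 3 ± 4i (complex conjugates)
General solution: y = e^(3x)(C₁cos(4x) + C₂sin(4x))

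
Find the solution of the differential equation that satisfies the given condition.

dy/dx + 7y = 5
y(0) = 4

General solution: y = 5/7 + Ce^(-7x)
Applying y(0) = 4: C = 4 - 5/7 = 23/7
Particular solution: y = 5/7 + (23/7)e^(-7x)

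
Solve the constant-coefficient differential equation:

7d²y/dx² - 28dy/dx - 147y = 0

Characteristic equation: 7r² - 28r - 147 = 0
Divide by 7: r² - 4r - 21 = 0
Roots: r = 7, -3 (distinct real)
General solution: y = C₁e^(7x) + C₂e^(-3x)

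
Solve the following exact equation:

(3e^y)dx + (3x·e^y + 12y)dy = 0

Verify exactness: ∂M/∂y = ∂N/∂x ✓
Find F(x,y) such that ∂F/∂x = M, ∂F/∂y = N
Solution: 3x·e^y + 6y² = C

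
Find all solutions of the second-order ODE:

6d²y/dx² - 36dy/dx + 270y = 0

Characteristic equation: 6r² - 36r + 270 = 0
Divide by 6: r² - 6r + 45 = 0
Roots: r = 3 ± 6i (complex conjugates)
General solution: y = e^(3x)(C₁cos(6x) + C₂sin(6x))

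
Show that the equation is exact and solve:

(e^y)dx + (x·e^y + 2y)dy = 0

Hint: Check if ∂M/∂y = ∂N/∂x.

Verify exactness: ∂M/∂y = ∂N/∂x ✓
Find F(x,y) such that ∂F/∂x = M, ∂F/∂y = N
Solution: x·e^y + y² = C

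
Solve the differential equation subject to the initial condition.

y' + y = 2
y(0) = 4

General solution: y = 2 + Ce^(-x)
Applying y(0) = 4: C = 4 - 2 = 2
Particular solution: y = 2 + 2e^(-x)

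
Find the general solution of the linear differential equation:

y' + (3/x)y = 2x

Using integrating factor method:

General solution: y = (2/5)x^2 + Cx^(-3)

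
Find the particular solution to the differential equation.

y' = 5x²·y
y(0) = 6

General solution: y = Ce^(5x³/3)
Applying IC y(0) = 6:
Particular solution: y = 6e^(5x³/3)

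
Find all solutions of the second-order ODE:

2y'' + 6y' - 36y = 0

Characteristic equation: 2r² + 6r - 36 = 0
Divide by 2: r² + 3r - 18 = 0
Roots: r = 3, -6 (distinct real)
General solution: y = C₁e^(3x) + C₂e^(-6x)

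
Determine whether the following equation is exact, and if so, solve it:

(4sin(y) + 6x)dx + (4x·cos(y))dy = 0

Verify exactness: ∂M/∂y = ∂N/∂x ✓
Find F(x,y) such that ∂F/∂x = M, ∂F/∂y = N
Solution: 4x·sin(y) + 3x² = C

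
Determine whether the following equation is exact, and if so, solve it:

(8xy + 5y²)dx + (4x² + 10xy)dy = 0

Verify exactness: ∂M/∂y = ∂N/∂x ✓
Find F(x,y) such that ∂F/∂x = M, ∂F/∂y = N
Solution: 4x²y + 5xy² = C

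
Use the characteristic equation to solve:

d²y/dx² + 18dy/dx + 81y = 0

Characteristic equation: r² + 18r + 81 = 0
Factored: (r + 9)² = 0
Repeated root: r = -9
General solution: y = (C₁ + C₂x)e^(-9x)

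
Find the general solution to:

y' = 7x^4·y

Separating variables and integrating:
ln|y| = 7x^5/5 + C

General solution: y = Ce^(7x^5/5)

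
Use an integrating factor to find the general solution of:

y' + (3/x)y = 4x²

Using integrating factor method:

General solution: y = (2/3)x^3 + Cx^(-3)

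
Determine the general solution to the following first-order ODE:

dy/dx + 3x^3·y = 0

Using integrating factor method:

General solution: y = Ce^(-3x^4/4)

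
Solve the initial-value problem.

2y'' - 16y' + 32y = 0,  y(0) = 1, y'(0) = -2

General solution: y = (C₁ + C₂x)e^(4x)
Repeated root r = 4
Applying ICs: C₁ = 1, C₂ = -6
Particular solution: y = (1 - 6x)e^(4x)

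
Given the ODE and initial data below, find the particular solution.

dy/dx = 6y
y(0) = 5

General solution: y = Ce^(6x)
Applying IC y(0) = 5:
Particular solution: y = 5e^(6x)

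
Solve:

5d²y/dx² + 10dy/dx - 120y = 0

Characteristic equation: 5r² + 10r - 120 = 0
Divide by 5: r² + 2r - 24 = 0
Roots: r = 4, -6 (distinct real)
General solution: y = C₁e^(4x) + C₂e^(-6x)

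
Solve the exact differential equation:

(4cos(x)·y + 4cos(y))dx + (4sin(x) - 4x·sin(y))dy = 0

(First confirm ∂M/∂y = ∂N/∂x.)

Verify exactness: ∂M/∂y = ∂N/∂x ✓
Find F(x,y) such that ∂F/∂x = M, ∂F/∂y = N
Solution: 4sin(x)·y + 4x·cos(y) = C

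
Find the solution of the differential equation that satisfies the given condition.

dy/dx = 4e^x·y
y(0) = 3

General solution: y = Ce^(4e^x)
Applying IC y(0) = 3:
Particular solution: y = 3e^(4(e^x - 1))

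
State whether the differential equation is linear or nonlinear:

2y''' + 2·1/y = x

Nonlinear (1/y term)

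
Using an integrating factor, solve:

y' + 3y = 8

Using integrating factor method:

General solution: y = 8/3 + Ce^(-3x)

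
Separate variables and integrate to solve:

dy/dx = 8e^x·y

Separating variables and integrating:
ln|y| = 8e^x + C

General solution: y = Ce^(8e^x)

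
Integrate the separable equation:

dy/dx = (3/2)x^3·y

Separating variables and integrating:
ln|y| = 3x^4/8 + C

General solution: y = Ce^(3x^4/8)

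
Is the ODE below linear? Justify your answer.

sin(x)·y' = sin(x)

Yes. Linear (y and its derivatives appear to the first power only, no products of y terms)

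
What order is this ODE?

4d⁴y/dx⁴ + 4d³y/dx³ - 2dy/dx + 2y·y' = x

The order is 4 (highest derivative is of order 4).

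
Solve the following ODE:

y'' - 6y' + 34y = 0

Characteristic equation: r² - 6r + 34 = 0
Roots: r = 3 ± 5i (complex conjugates)
General solution: y = e^(3x)(C₁cos(5x) + C₂sin(5x))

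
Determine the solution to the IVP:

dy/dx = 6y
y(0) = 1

General solution: y = Ce^(6x)
Applying IC y(0) = 1:
Particular solution: y = e^(6x)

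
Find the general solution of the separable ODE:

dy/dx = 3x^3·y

Separating variables and integrating:
ln|y| = 3x^4/4 + C

General solution: y = Ce^(3x^4/4)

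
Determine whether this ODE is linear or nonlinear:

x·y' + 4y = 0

Linear (y and its derivatives appear to the first power only, no products of y terms)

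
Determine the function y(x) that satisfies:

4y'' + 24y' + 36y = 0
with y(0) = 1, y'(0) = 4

General solution: y = (C₁ + C₂x)e^(-3x)
Repeated root r = -3
Applying ICs: C₁ = 1, C₂ = 7
Particular solution: y = (1 + 7x)e^(-3x)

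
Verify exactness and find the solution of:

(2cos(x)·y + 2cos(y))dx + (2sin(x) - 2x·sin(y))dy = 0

Verify exactness: ∂M/∂y = ∂N/∂x ✓
Find F(x,y) such that ∂F/∂x = M, ∂F/∂y = N
Solution: 2sin(x)·y + 2x·cos(y) = C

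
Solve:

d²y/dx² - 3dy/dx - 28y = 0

Characteristic equation: r² - 3r - 28 = 0
Roots: r = 7, -4 (distinct real)
General solution: y = C₁e^(7x) + C₂e^(-4x)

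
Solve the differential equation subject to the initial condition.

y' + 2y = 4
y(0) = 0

General solution: y = 2 + Ce^(-2x)
Applying y(0) = 0: C = 0 - 2 = -2
Particular solution: y = 2 - 2e^(-2x)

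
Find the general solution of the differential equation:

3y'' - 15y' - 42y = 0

Characteristic equation: 3r² - 15r - 42 = 0
Divide by 3: r² - 5r - 14 = 0
Roots: r = 7, -2 (distinct real)
General solution: y = C₁e^(7x) + C₂e^(-2x)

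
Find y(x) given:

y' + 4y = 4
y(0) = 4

General solution: y = 1 + Ce^(-4x)
Applying y(0) = 4: C = 4 - 1 = 3
Particular solution: y = 1 + 3e^(-4x)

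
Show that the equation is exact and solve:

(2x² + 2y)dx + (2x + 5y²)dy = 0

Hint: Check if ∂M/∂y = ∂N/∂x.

Verify exactness: ∂M/∂y = ∂N/∂x ✓
Find F(x,y) such that ∂F/∂x = M, ∂F/∂y = N
Solution: 2x³/3 + 2xy + 5y³/3 = C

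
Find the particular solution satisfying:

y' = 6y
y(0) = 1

General solution: y = Ce^(6x)
Applying IC y(0) = 1:
Particular solution: y = e^(6x)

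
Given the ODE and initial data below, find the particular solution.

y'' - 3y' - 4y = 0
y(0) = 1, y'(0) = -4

General solution: y = C₁e^(4x) + C₂e^(-x)
Applying ICs: C₁ = -3/5, C₂ = 8/5
Particular solution: y = -(3/5)e^(4x) + (8/5)e^(-x)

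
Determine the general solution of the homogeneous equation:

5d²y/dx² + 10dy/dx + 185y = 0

Characteristic equation: 5r² + 10r + 185 = 0
Divide by 5: r² + 2r + 37 = 0
Roots: r = -1 ± 6i (complex conjugates)
General solution: y = e^(-x)(C₁cos(6x) + C₂sin(6x))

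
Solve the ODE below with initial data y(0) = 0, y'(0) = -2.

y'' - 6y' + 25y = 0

General solution: y = e^(3x)(C₁cos(4x) + C₂sin(4x))
Complex roots r = 3 ± 4i
Applying ICs: C₁ = 0, C₂ = -1/2
Particular solution: y = e^(3x)(-(1/2)sin(4x))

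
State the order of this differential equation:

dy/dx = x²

The order is 1 (highest derivative is of order 1).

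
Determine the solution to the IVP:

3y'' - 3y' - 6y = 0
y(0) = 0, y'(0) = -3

General solution: y = C₁e^(2x) + C₂e^(-x)
Applying ICs: C₁ = -1, C₂ = 1
Particular solution: y = -e^(2x) + e^(-x)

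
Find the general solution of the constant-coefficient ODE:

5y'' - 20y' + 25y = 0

Characteristic equation: 5r² - 20r + 25 = 0
Divide by 5: r² - 4r + 5 = 0
Roots: r = 2 ± i (complex conjugates)
General solution: y = e^(2x)(C₁cos(x) + C₂sin(x))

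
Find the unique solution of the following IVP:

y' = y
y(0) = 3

General solution: y = Ce^x
Applying IC y(0) = 3:
Particular solution: y = 3e^x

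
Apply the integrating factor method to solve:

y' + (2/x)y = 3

Using integrating factor method:

General solution: y = x + Cx^(-2)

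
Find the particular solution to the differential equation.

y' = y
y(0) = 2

General solution: y = Ce^x
Applying IC y(0) = 2:
Particular solution: y = 2e^x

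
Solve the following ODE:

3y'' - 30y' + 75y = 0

Characteristic equation: 3r² - 30r + 75 = 0
Divide by 3: r² - 10r + 25 = 0
Factored: (r - 5)² = 0
Repeated root: r = 5
General solution: y = (C₁ + C₂x)e^(5x)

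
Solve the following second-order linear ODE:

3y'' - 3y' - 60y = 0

Characteristic equation: 3r² - 3r - 60 = 0
Divide by 3: r² - r - 20 = 0
Roots: r = 5, -4 (distinct real)
General solution: y = C₁e^(5x) + C₂e^(-4x)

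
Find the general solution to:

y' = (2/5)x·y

Separating variables and integrating:
ln|y| = x^2/5 + C

General solution: y = Ce^(x^2/5)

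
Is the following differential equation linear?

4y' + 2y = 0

Yes. Linear (y and its derivatives appear to the first power only, no products of y terms)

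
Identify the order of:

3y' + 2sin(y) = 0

The order is 1 (highest derivative is of order 1).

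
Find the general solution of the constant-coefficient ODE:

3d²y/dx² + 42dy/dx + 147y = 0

Characteristic equation: 3r² + 42r + 147 = 0
Divide by 3: r² + 14r + 49 = 0
Factored: (r + 7)² = 0
Repeated root: r = -7
General solution: y = (C₁ + C₂x)e^(-7x)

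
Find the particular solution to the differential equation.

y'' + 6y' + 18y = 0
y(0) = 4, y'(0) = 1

General solution: y = e^(-3x)(C₁cos(3x) + C₂sin(3x))
Complex roots r = -3 ± 3i
Applying ICs: C₁ = 4, C₂ = 13/3
Particular solution: y = e^(-3x)(4cos(3x) + (13/3)sin(3x))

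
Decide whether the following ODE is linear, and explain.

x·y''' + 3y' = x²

Linear (y and its derivatives appear to the first power only, no products of y terms)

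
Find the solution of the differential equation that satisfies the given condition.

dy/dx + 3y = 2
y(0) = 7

General solution: y = 2/3 + Ce^(-3x)
Applying y(0) = 7: C = 7 - 2/3 = 19/3
Particular solution: y = 2/3 + (19/3)e^(-3x)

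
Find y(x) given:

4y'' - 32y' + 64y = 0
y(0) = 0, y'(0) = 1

General solution: y = (C₁ + C₂x)e^(4x)
Repeated root r = 4
Applying ICs: C₁ = 0, C₂ = 1
Particular solution: y = xe^(4x)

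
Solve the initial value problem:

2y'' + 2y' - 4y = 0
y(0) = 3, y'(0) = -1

General solution: y = C₁e^x + C₂e^(-2x)
Applying ICs: C₁ = 5/3, C₂ = 4/3
Particular solution: y = (5/3)e^x + (4/3)e^(-2x)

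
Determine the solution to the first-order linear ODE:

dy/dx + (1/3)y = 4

Using integrating factor method:

General solution: y = 12 + Ce^(-x/3)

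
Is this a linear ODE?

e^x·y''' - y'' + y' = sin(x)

Yes. Linear (y and its derivatives appear to the first power only, no products of y terms)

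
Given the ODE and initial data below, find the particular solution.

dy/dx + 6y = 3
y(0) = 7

General solution: y = 1/2 + Ce^(-6x)
Applying y(0) = 7: C = 7 - 1/2 = 13/2
Particular solution: y = 1/2 + (13/2)e^(-6x)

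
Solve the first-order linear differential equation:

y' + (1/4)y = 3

Using integrating factor method:

General solution: y = 12 + Ce^(-x/4)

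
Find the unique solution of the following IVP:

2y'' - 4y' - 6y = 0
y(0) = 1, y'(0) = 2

General solution: y = C₁e^(3x) + C₂e^(-x)
Applying ICs: C₁ = 3/4, C₂ = 1/4
Particular solution: y = (3/4)e^(3x) + (1/4)e^(-x)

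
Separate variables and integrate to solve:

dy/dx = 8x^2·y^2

Separating variables and integrating:
-1/y = 8x^3/3 + C

General solution: y^-1 = (-8/3)x^3 + C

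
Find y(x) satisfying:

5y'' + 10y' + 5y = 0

Characteristic equation: 5r² + 10r + 5 = 0
Divide by 5: r² + 2r + 1 = 0
Factored: (r + 1)² = 0
Repeated root: r = -1
General solution: y = (C₁ + C₂x)e^(-x)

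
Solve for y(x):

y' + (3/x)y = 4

Using integrating factor method:

General solution: y = x + Cx^(-3)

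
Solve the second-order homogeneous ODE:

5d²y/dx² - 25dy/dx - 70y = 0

Characteristic equation: 5r² - 25r - 70 = 0
Divide by 5: r² - 5r - 14 = 0
Roots: r = 7, -2 (distinct real)
General solution: y = C₁e^(7x) + C₂e^(-2x)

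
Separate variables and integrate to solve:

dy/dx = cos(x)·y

Separating variables and integrating:
ln|y| = sin(x) + C

General solution: y = Ce^(sin(x))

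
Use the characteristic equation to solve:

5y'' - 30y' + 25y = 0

Characteristic equation: 5r² - 30r + 25 = 0
Divide by 5: r² - 6r + 5 = 0
Roots: r = 5, 1 (distinct real)
General solution: y = C₁e^(5x) + C₂e^x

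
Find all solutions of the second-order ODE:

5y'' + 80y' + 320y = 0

Characteristic equation: 5r² + 80r + 320 = 0
Divide by 5: r² + 16r + 64 = 0
Factored: (r + 8)² = 0
Repeated root: r = -8
General solution: y = (C₁ + C₂x)e^(-8x)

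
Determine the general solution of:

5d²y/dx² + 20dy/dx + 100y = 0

Characteristic equation: 5r² + 20r + 100 = 0
Divide by 5: r² + 4r + 20 = 0
Roots: r = -2 ± 4i (complex conjugates)
General solution: y = e^(-2x)(C₁cos(4x) + C₂sin(4x))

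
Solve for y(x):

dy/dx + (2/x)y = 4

Using integrating factor method:

General solution: y = (4/3)x + Cx^(-2)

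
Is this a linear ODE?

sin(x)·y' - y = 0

Yes. Linear (y and its derivatives appear to the first power only, no products of y terms)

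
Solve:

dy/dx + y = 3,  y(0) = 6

General solution: y = 3 + Ce^(-x)
Applying y(0) = 6: C = 6 - 3 = 3
Particular solution: y = 3 + 3e^(-x)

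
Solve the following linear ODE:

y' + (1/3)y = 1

Using integrating factor method:

General solution: y = 3 + Ce^(-x/3)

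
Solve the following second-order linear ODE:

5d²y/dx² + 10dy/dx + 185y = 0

Characteristic equation: 5r² + 10r + 185 = 0
Divide by 5: r² + 2r + 37 = 0
Roots: r = -1 ± 6i (complex conjugates)
General solution: y = e^(-x)(C₁cos(6x) + C₂sin(6x))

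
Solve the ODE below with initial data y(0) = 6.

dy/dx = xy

General solution: y = Ce^(x²/2)
Applying IC y(0) = 6:
Particular solution: y = 6e^(x²/2)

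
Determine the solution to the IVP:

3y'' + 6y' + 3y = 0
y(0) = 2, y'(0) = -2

General solution: y = (C₁ + C₂x)e^(-x)
Repeated root r = -1
Applying ICs: C₁ = 2, C₂ = 0
Particular solution: y = 2e^(-x)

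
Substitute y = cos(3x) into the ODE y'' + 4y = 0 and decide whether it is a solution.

Verification:
y'' = -9cos(3x)
y'' + 4y ≠ 0 (frequency mismatch: got 9 instead of 4)

No, it is not a solution.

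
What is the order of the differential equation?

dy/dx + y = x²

The order is 1 (highest derivative is of order 1).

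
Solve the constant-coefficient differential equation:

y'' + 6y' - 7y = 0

Characteristic equation: r² + 6r - 7 = 0
Roots: r = 1, -7 (distinct real)
General solution: y = C₁e^x + C₂e^(-7x)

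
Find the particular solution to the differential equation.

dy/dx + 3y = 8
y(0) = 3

General solution: y = 8/3 + Ce^(-3x)
Applying y(0) = 3: C = 3 - 8/3 = 1/3
Particular solution: y = 8/3 + (1/3)e^(-3x)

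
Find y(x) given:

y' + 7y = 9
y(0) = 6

General solution: y = 9/7 + Ce^(-7x)
Applying y(0) = 6: C = 6 - 9/7 = 33/7
Particular solution: y = 9/7 + (33/7)e^(-7x)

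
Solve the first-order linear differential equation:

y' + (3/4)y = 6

Using integrating factor method:

General solution: y = 8 + Ce^(-3x/4)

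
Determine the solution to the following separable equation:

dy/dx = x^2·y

Separating variables and integrating:
ln|y| = x^3/3 + C

General solution: y = Ce^(x^3/3)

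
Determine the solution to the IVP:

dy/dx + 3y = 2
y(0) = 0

General solution: y = 2/3 + Ce^(-3x)
Applying y(0) = 0: C = 0 - 2/3 = -2/3
Particular solution: y = 2/3 - (2/3)e^(-3x)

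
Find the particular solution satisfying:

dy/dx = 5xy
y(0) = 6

General solution: y = Ce^(5x²/2)
Applying IC y(0) = 6:
Particular solution: y = 6e^(5x²/2)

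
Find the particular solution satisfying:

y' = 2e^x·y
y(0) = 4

General solution: y = Ce^(2e^x)
Applying IC y(0) = 4:
Particular solution: y = 4e^(2(e^x - 1))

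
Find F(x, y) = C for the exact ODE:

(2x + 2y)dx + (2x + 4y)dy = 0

Verify exactness: ∂M/∂y = ∂N/∂x ✓
Find F(x,y) such that ∂F/∂x = M, ∂F/∂y = N
Solution: x² + 2xy + 2y² = C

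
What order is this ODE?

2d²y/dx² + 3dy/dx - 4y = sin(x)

The order is 2 (highest derivative is of order 2).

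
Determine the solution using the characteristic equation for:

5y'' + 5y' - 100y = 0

Characteristic equation: 5r² + 5r - 100 = 0
Divide by 5: r² + r - 20 = 0
Roots: r = 4, -5 (distinct real)
General solution: y = C₁e^(4x) + C₂e^(-5x)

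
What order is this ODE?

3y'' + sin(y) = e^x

The order is 2 (highest derivative is of order 2).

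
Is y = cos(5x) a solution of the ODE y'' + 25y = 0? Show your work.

Verification:
y'' = -25cos(5x)
y'' + 25y = 0 ✓

Yes, it is a solution.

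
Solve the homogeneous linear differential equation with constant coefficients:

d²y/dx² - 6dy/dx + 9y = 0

Characteristic equation: r² - 6r + 9 = 0
Factored: (r - 3)² = 0
Repeated root: r = 3
General solution: y = (C₁ + C₂x)e^(3x)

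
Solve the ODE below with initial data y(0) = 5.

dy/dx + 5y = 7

General solution: y = 7/5 + Ce^(-5x)
Applying y(0) = 5: C = 5 - 7/5 = 18/5
Particular solution: y = 7/5 + (18/5)e^(-5x)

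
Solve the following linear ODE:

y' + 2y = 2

Using integrating factor method:

General solution: y = 1 + Ce^(-2x)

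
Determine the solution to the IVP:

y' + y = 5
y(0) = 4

General solution: y = 5 + Ce^(-x)
Applying y(0) = 4: C = 4 - 5 = -1
Particular solution: y = 5 - e^(-x)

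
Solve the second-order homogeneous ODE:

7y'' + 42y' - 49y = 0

Characteristic equation: 7r² + 42r - 49 = 0
Divide by 7: r² + 6r - 7 = 0
Roots: r = 1, -7 (distinct real)
General solution: y = C₁e^x + C₂e^(-7x)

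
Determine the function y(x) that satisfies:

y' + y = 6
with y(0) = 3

General solution: y = 6 + Ce^(-x)
Applying y(0) = 3: C = 3 - 6 = -3
Particular solution: y = 6 - 3e^(-x)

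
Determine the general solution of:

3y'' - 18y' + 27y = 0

Characteristic equation: 3r² - 18r + 27 = 0
Divide by 3: r² - 6r + 9 = 0
Factored: (r - 3)² = 0
Repeated root: r = 3
General solution: y = (C₁ + C₂x)e^(3x)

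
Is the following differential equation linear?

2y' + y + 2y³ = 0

No. Nonlinear (y³ term)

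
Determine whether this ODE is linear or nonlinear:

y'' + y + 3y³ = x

Nonlinear (y³ term)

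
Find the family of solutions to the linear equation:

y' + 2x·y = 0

Using integrating factor method:

General solution: y = Ce^(-x^2)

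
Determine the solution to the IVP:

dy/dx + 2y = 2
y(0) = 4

General solution: y = 1 + Ce^(-2x)
Applying y(0) = 4: C = 4 - 1 = 3
Particular solution: y = 1 + 3e^(-2x)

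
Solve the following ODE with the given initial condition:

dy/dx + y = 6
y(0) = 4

General solution: y = 6 + Ce^(-x)
Applying y(0) = 4: C = 4 - 6 = -2
Particular solution: y = 6 - 2e^(-x)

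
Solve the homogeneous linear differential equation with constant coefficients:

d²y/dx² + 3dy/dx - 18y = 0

Characteristic equation: r² + 3r - 18 = 0
Roots: r = 3, -6 (distinct real)
General solution: y = C₁e^(3x) + C₂e^(-6x)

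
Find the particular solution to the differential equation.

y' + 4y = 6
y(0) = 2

General solution: y = 3/2 + Ce^(-4x)
Applying y(0) = 2: C = 2 - 3/2 = 1/2
Particular solution: y = 3/2 + (1/2)e^(-4x)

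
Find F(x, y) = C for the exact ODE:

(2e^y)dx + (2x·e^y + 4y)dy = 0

Verify exactness: ∂M/∂y = ∂N/∂x ✓
Find F(x,y) such that ∂F/∂x = M, ∂F/∂y = N
Solution: 2x·e^y + 2y² = C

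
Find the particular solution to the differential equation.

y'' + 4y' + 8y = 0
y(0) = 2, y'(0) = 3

General solution: y = e^(-2x)(C₁cos(2x) + C₂sin(2x))
Complex roots r = -2 ± 2i
Applying ICs: C₁ = 2, C₂ = 7/2
Particular solution: y = e^(-2x)(2cos(2x) + (7/2)sin(2x))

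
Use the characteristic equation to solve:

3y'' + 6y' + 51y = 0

Characteristic equation: 3r² + 6r + 51 = 0
Divide by 3: r² + 2r + 17 = 0
Roots: r = -1 ± 4i (complex conjugates)
General solution: y = e^(-x)(C₁cos(4x) + C₂sin(4x))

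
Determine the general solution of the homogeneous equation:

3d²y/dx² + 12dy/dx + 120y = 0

Characteristic equation: 3r² + 12r + 120 = 0
Divide by 3: r² + 4r + 40 = 0
Roots: r = -2 ± 6i (complex conjugates)
General solution: y = e^(-2x)(C₁cos(6x) + C₂sin(6x))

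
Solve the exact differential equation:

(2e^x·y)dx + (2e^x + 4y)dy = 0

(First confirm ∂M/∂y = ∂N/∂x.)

Verify exactness: ∂M/∂y = ∂N/∂x ✓
Find F(x,y) such that ∂F/∂x = M, ∂F/∂y = N
Solution: 2e^x·y + 2y² = C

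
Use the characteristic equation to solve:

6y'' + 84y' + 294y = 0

Characteristic equation: 6r² + 84r + 294 = 0
Divide by 6: r² + 14r + 49 = 0
Factored: (r + 7)² = 0
Repeated root: r = -7
General solution: y = (C₁ + C₂x)e^(-7x)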